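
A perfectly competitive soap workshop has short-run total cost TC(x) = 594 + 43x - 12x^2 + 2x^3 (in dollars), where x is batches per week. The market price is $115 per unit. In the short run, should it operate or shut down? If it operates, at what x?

Produce at x = 6

From TC, MC = TC'(x) = 43 - 24x + 6x^2 and AVC = VC/x = 43 - 12x + 2x^2.
The AVC parabola has its vertex at x = 12/4 = 3, where AVC = 43 - 12·3 + 2·3^2 = $25.
P = $115 exceeds min AVC = $25, so the firm stays open.
P = MC gives -72 - 24x + 6x^2 = 0, with roots -2 and 6. Take the larger (rising MC): x* = 6.
Check: AVC at x = 6 is $43 ≤ P, so revenue covers variable cost.
Profit = P·x − TC = 115·6 − 852 = -$162, a loss, but smaller than the $594 fixed cost the firm would lose by shutting down.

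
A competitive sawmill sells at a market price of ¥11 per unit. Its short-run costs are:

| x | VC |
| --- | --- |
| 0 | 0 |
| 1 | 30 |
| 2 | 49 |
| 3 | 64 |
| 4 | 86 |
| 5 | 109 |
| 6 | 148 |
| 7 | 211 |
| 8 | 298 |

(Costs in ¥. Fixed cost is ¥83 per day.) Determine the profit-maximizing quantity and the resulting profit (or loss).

Tabulate TR − TC: x=0: -83; x=1: -102; x=2: -110; x=3: -114; x=4: -125; x=5: -137; x=6: -165; x=7: -217; x=8: -293.
Profit is highest at x = 0. Equivalently, the lowest AVC in the table is 64/3 ≈ ¥21.33 at x = 3, and P = ¥11 falls below it — price never covers variable cost, so the firm shuts down and loses only its fixed cost.

x = 0 (shut down); profit = -¥83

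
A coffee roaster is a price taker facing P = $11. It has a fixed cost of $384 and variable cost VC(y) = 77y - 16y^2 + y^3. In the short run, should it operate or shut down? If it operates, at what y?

Shut down

Variable cost is VC = 77y - 16y^2 + y^3, so AVC = VC/y = 77 - 16y + y^2 and MC = dTC/dy = 77 - 32y + 3y^2.
The AVC parabola has its vertex at y = 16/2 = 8, where AVC = 77 - 16·8 + 8^2 = $13.
With P < min AVC ($11 < $13), every unit sold adds to the loss.
Shutting down limits the loss to fixed cost, $384.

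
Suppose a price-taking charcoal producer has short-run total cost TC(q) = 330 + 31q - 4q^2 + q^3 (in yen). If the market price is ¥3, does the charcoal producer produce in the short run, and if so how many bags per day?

Shut down

Strip out fixed cost: VC = 31q - 4q^2 + q^3. Then AVC = 31 - 4q + q^2 and MC = 31 - 8q + 3q^2.
The AVC parabola has its vertex at q = 4/2 = 2, where AVC = 31 - 4·2 + 2^2 = ¥27.
Since P = ¥3 < min AVC = ¥27, price fails to cover variable cost at any output.
Shutting down limits the loss to fixed cost, ¥330.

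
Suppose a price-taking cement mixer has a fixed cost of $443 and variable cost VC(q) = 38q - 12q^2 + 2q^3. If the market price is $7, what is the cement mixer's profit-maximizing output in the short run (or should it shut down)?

Variable cost is VC = 38q - 12q^2 + 2q^3, so AVC = VC/q = 38 - 12q + 2q^2 and MC = dTC/dq = 38 - 24q + 6q^2.
The AVC parabola has its vertex at q = 12/4 = 3, where AVC = 38 - 12·3 + 2·3^2 = $20.
P = $7 lies below min AVC = $20; no output level covers variable cost.
Shutting down limits the loss to fixed cost, $443.

Shut down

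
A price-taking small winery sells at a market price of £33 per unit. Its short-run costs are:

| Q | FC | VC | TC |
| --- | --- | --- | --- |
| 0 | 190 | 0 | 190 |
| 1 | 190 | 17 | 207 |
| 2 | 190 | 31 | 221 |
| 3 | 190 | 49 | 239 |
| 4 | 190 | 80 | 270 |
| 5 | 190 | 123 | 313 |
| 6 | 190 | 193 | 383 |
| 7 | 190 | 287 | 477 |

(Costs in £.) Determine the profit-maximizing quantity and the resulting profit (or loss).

Q = 4; profit = -£138

Compute π = P·Q − TC at each output: Q=0: -190; Q=1: -174; Q=2: -155; Q=3: -140; Q=4: -138; Q=5: -148; Q=6: -185; Q=7: -246.
Profit is maximized at Q = 4. AVC there is 80/4 = £20 ≤ P, so producing beats shutting down (which would give -£190).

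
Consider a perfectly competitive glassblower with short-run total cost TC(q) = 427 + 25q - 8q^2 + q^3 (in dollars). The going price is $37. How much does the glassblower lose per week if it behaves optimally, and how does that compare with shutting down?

Profit = -$283 at q = 6

AVC = 25 - 8q + q^2 has its minimum $9 at q = 4; price $37 clears that bar, so the firm operates.
With MC = 25 - 16q + 3q^2, P = MC on the upward-sloping part at q* = 6.
TR = 37·6 = 222. TC = 427 + 78 = 505. Profit = 222 − 505 = -$283.
Shutting down would mean losing the fixed cost of $427, so operating at a loss of $283 is better by $144.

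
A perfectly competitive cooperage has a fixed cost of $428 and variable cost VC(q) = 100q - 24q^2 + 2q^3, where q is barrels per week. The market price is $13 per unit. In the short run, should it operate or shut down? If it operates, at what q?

Shut down

From TC, MC = TC'(q) = 100 - 48q + 6q^2 and AVC = VC/q = 100 - 24q + 2q^2.
AVC is minimized where dAVC/dq = -24 + 4q = 0, at q = 6; min AVC = 100 - 24·6 + 2·6^2 = $28.
Since P = $13 < min AVC = $28, price fails to cover variable cost at any output.
Shutting down limits the loss to fixed cost, $428.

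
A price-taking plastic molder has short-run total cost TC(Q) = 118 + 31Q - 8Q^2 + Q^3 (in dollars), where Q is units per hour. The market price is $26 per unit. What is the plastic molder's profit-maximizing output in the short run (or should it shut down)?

Produce at Q = 5

From TC, MC = TC'(Q) = 31 - 16Q + 3Q^2 and AVC = VC/Q = 31 - 8Q + Q^2.
The AVC parabola has its vertex at Q = 8/2 = 4, where AVC = 31 - 8·4 + 4^2 = $15.
Because $26 ≥ $15, revenue can cover variable cost; the firm operates.
Solving P = MC: 5 - 16Q + 3Q^2 = 0 ⇒ Q = 1/3 or 5. On the upward-sloping branch, Q* = 5.
Check: AVC at Q = 5 is $16 ≤ P, so revenue covers variable cost.
Profit = P·Q − TC = 26·5 − 198 = -$68, a loss, but smaller than the $118 fixed cost the firm would lose by shutting down.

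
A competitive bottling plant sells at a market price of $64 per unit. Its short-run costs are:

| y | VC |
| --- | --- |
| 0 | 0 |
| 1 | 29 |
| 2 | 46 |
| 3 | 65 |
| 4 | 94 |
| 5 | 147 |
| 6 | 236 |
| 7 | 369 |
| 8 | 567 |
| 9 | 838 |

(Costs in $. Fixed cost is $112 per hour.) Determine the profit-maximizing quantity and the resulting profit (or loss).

Profit at each row (π = 64y − TC): y=0: -112; y=1: -77; y=2: -30; y=3: 15; y=4: 50; y=5: 61; y=6: 36; y=7: -33; y=8: -167; y=9: -374.
Profit is maximized at y = 5. AVC there is 147/5 = $29.40 ≤ P, so producing beats shutting down (which would give -$112).

y = 5; profit = $61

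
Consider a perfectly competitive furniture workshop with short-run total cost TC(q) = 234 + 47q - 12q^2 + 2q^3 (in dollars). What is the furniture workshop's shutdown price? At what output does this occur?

Short-run supply begins at min AVC. From VC = 47q - 12q^2 + 2q^3, AVC = 47 - 12q + 2q^2.
At the minimum of AVC, MC = AVC. MC = 47 - 24q + 6q^2; setting MC = AVC gives 4q^2 - 12q = 0, so q = 3. min AVC = 29.
For P < $29 the firm produces nothing.

$29 per unit, at q = 3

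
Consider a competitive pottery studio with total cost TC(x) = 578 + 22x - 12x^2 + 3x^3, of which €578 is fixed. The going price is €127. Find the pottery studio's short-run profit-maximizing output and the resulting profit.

AVC = 22 - 12x + 3x^2 has its minimum €10 at x = 2; price €127 clears that bar, so the firm operates.
With MC = 22 - 24x + 9x^2, P = MC on the upward-sloping part at x* = 5.
TR = 127·5 = 635. TC = 578 + 185 = 763. Profit = 635 − 763 = -€128.
By producing, the firm covers all variable cost plus €450 of fixed cost; shutting down would lose the full €578.

Profit = -€128 at x = 5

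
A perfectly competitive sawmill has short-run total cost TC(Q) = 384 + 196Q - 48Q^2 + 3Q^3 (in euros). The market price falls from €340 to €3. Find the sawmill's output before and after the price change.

MC = 196 - 96Q + 9Q^2; the shutdown threshold is min AVC = €4 (at Q = 8).
With P = €340 above the shutdown price, P = MC gives Q = 12.
At P = €3 < min AVC = €4, price no longer covers variable cost at any output, so the firm shuts down: Q = 0.

Output falls from 12 to 0 (the firm shuts down)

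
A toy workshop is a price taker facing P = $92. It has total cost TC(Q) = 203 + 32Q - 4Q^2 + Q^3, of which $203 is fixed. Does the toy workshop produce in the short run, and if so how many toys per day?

Produce at Q = 6

From TC, MC = TC'(Q) = 32 - 8Q + 3Q^2 and AVC = VC/Q = 32 - 4Q + Q^2.
AVC is minimized where dAVC/dQ = -4 + 2Q = 0, at Q = 2; min AVC = 32 - 4·2 + 2^2 = $28.
Since P = $92 ≥ min AVC = $28, price covers variable cost and the firm should produce.
P = MC gives -60 - 8Q + 3Q^2 = 0, with roots -10/3 and 6. Take the larger (rising MC): Q* = 6.
Check: AVC at Q = 6 is $44 ≤ P, so revenue covers variable cost.
Profit = P·Q − TC = 92·6 − 467 = $85.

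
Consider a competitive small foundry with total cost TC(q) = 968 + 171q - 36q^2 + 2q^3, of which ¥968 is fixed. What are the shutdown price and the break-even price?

AVC = 171 - 36q + 2q^2; minimized at q = 9, giving min AVC = ¥9. That is the shutdown price.
ATC = 968/q + 171 - 36q + 2q^2. Setting dATC/dq = −968/q^2 − 36 + 4q = 0 gives q = 11 (since 4·11^3 − 36·11^2 = 968).
min ATC = 968/11 + 171 − 36·11 + 2·11^2 = ¥105. That is the break-even price.
Between these two prices the firm operates at a loss; above ¥105 it earns a profit.

Shutdown price = ¥9; break-even price = ¥105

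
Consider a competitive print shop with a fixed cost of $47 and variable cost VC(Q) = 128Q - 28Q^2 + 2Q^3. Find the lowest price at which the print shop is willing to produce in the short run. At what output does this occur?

Short-run supply begins at min AVC. From VC = 128Q - 28Q^2 + 2Q^3, AVC = 128 - 28Q + 2Q^2.
At the minimum of AVC, MC = AVC. MC = 128 - 56Q + 6Q^2; setting MC = AVC gives 4Q^2 - 28Q = 0, so Q = 7. min AVC = 30.
For P < $30 the firm produces nothing.

$30 per unit, at Q = 7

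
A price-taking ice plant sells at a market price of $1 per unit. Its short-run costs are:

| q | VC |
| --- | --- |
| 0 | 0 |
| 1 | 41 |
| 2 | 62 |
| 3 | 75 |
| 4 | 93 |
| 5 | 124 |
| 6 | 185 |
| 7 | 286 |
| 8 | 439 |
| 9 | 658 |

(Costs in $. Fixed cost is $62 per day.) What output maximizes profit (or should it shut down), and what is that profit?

Compute π = P·q − TC at each output: q=0: -62; q=1: -102; q=2: -122; q=3: -134; q=4: -151; q=5: -181; q=6: -241; q=7: -341; q=8: -493; q=9: -711.
Profit is highest at q = 0. Equivalently, the lowest AVC in the table is 93/4 ≈ $23.25 at q = 4, and P = $1 falls below it — price never covers variable cost, so the firm shuts down and loses only its fixed cost.

q = 0 (shut down); profit = -$62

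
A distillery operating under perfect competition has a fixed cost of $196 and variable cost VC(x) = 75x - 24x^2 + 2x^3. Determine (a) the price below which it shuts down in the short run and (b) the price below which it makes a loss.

Shutdown price = min AVC. AVC = 75 - 24x + 2x^2, with vertex at x = 6 and minimum $3.
ATC = 196/x + 75 - 24x + 2x^2. Setting dATC/dx = −196/x^2 − 24 + 4x = 0 gives x = 7 (since 4·7^3 − 24·7^2 = 196).
min ATC = 196/7 + 75 − 24·7 + 2·7^2 = $33. That is the break-even price.
Between these two prices the firm operates at a loss; above $33 it earns a profit.

Shutdown price = $3; break-even price = $33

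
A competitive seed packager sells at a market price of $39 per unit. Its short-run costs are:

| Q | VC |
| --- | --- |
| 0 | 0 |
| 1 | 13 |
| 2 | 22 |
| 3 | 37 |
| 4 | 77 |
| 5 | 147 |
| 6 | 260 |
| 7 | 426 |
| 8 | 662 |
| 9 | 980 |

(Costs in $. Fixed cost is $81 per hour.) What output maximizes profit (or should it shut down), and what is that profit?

Q = 3; profit = -$1

Compute π = P·Q − TC at each output: Q=0: -81; Q=1: -55; Q=2: -25; Q=3: -1; Q=4: -2; Q=5: -33; Q=6: -107; Q=7: -234; Q=8: -431; Q=9: -710.
Profit is maximized at Q = 3. AVC there is 37/3 = $12.33 ≤ P, so producing beats shutting down (which would give -$81).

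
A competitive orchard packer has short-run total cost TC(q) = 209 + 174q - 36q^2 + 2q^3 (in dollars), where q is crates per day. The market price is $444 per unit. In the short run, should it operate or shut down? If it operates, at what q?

Produce at q = 15

Variable cost is VC = 174q - 36q^2 + 2q^3, so AVC = VC/q = 174 - 36q + 2q^2 and MC = dTC/dq = 174 - 72q + 6q^2.
AVC hits its minimum where MC = AVC, at q = 9, giving min AVC = 174 - 36·9 + 2·9^2 = $12.
P = $444 exceeds min AVC = $12, so the firm stays open.
P = MC gives -270 - 72q + 6q^2 = 0, with roots -3 and 15. Take the larger (rising MC): q* = 15.
Check: AVC at q = 15 is $84 ≤ P, so revenue covers variable cost.
Profit = P·q − TC = 444·15 − 1469 = $5191.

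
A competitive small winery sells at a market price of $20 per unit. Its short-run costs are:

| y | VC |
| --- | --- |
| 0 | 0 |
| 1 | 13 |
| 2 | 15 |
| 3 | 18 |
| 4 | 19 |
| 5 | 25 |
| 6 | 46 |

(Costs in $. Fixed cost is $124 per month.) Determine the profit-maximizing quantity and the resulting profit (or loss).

y = 5; profit = -$49

Profit at each row (π = 20y − TC): y=0: -124; y=1: -117; y=2: -99; y=3: -82; y=4: -63; y=5: -49; y=6: -50.
Profit is maximized at y = 5. AVC there is 25/5 = $5 ≤ P, so producing beats shutting down (which would give -$124).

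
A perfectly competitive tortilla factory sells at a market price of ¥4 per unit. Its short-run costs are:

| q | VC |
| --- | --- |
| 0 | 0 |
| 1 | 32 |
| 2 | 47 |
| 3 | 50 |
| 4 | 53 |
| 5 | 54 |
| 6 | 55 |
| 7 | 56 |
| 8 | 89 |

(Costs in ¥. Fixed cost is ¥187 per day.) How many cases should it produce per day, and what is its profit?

Compute π = P·q − TC at each output: q=0: -187; q=1: -215; q=2: -226; q=3: -225; q=4: -224; q=5: -221; q=6: -218; q=7: -215; q=8: -244.
Profit is highest at q = 0. Equivalently, the lowest AVC in the table is 56/7 ≈ ¥8 at q = 7, and P = ¥4 falls below it — price never covers variable cost, so the firm shuts down and loses only its fixed cost.

q = 0 (shut down); profit = -¥187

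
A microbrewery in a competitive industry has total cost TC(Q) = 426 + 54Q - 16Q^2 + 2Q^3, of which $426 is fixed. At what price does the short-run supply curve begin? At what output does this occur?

The shutdown price is the minimum of AVC. VC = 54Q - 16Q^2 + 2Q^3, so AVC = 54 - 16Q + 2Q^2.
dAVC/dQ = -16 + 4Q = 0 gives Q = 4. min AVC = 54 - 16·4 + 2·4^2 = 22.
For P < $22 the firm produces nothing.

$22 per unit, at Q = 4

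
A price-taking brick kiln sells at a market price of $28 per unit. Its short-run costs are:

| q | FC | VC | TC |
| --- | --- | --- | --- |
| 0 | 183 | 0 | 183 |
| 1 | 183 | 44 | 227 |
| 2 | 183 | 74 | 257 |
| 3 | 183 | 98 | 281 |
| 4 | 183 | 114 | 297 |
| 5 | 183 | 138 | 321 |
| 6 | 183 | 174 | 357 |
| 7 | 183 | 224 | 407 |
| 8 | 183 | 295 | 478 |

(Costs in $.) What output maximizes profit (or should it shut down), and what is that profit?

Profit at each row (π = 28q − TC): q=0: -183; q=1: -199; q=2: -201; q=3: -197; q=4: -185; q=5: -181; q=6: -189; q=7: -211; q=8: -254.
Profit is maximized at q = 5. AVC there is 138/5 = $27.60 ≤ P, so producing beats shutting down (which would give -$183).

q = 5; profit = -$181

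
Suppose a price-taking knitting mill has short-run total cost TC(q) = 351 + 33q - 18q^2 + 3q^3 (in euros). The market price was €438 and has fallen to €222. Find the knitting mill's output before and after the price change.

Output falls from 9 to 7

AVC = 33 - 18q + 3q^2, minimized at q = 3 where min AVC = €6. MC = 33 - 36q + 9q^2.
With P = €438 above the shutdown price, P = MC gives q = 9.
At P = €222 ≥ min AVC, set P = MC: q = 7. The firm stays open but cuts output.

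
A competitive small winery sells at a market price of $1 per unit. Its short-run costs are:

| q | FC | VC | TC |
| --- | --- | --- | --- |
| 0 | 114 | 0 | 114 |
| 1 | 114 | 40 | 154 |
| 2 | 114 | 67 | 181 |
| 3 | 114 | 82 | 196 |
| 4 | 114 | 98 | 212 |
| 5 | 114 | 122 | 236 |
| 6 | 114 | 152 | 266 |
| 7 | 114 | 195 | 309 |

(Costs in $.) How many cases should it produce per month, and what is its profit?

Compute π = P·q − TC at each output: q=0: -114; q=1: -153; q=2: -179; q=3: -193; q=4: -208; q=5: -231; q=6: -260; q=7: -302.
Profit is highest at q = 0. Equivalently, the lowest AVC in the table is 122/5 ≈ $24.40 at q = 5, and P = $1 falls below it — price never covers variable cost, so the firm shuts down and loses only its fixed cost.

q = 0 (shut down); profit = -$114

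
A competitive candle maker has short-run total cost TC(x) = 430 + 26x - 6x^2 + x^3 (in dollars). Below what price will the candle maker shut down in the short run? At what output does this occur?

$17 per unit, at x = 3

The shutdown price is the minimum of AVC. VC = 26x - 6x^2 + x^3, so AVC = 26 - 6x + x^2.
dAVC/dx = -6 + 2x = 0 gives x = 3. min AVC = 26 - 6·3 + 3^2 = 17.
The firm shuts down for any P below $17.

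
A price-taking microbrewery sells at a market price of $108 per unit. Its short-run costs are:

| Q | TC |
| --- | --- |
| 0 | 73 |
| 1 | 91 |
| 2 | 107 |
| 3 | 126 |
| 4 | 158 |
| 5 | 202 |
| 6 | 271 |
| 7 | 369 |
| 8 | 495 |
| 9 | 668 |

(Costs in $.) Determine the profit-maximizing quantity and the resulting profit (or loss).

Q = 7; profit = $387

Tabulate TR − TC: Q=0: -73; Q=1: 17; Q=2: 109; Q=3: 198; Q=4: 274; Q=5: 338; Q=6: 377; Q=7: 387; Q=8: 369; Q=9: 304.
Profit is maximized at Q = 7. AVC there is 296/7 = $42.29 ≤ P, so producing beats shutting down (which would give -$73).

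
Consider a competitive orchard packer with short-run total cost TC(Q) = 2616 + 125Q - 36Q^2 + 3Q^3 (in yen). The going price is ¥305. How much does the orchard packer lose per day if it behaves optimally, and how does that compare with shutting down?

AVC = 125 - 36Q + 3Q^2; min AVC = ¥17 at Q = 6. Since P = ¥305 ≥ min AVC, the firm produces.
With MC = 125 - 72Q + 9Q^2, P = MC on the upward-sloping part at Q* = 10.
TR = 305·10 = 3050. TC = 2616 + 650 = 3266. Profit = 3050 − 3266 = -¥216.
Shutting down would mean losing the fixed cost of ¥2616, so operating at a loss of ¥216 is better by ¥2400.

Profit = -¥216 at Q = 10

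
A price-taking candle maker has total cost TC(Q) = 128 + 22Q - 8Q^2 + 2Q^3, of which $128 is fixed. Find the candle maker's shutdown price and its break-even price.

Shutdown price = $14; break-even price = $54

Shutdown price = min AVC. AVC = 22 - 8Q + 2Q^2, with vertex at Q = 2 and minimum $14.
ATC = 128/Q + 22 - 8Q + 2Q^2. Setting dATC/dQ = −128/Q^2 − 8 + 4Q = 0 gives Q = 4 (since 4·4^3 − 8·4^2 = 128).
min ATC = 128/4 + 22 − 8·4 + 2·4^2 = $54. That is the break-even price.
Between these two prices the firm operates at a loss; above $54 it earns a profit.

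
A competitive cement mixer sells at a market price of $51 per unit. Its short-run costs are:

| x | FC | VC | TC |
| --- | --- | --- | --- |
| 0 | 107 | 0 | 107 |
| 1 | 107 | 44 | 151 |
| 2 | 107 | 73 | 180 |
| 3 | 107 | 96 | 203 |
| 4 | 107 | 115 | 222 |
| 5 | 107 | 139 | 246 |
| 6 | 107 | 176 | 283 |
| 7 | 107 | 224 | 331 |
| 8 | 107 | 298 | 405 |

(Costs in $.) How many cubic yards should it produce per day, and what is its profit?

x = 7; profit = $26

Profit at each row (π = 51x − TC): x=0: -107; x=1: -100; x=2: -78; x=3: -50; x=4: -18; x=5: 9; x=6: 23; x=7: 26; x=8: 3.
Profit is maximized at x = 7. AVC there is 224/7 = $32 ≤ P, so producing beats shutting down (which would give -$107).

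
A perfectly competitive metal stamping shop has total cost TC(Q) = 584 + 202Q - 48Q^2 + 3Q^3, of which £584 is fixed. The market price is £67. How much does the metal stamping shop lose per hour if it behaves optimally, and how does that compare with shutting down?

AVC = 202 - 48Q + 3Q^2; min AVC = £10 at Q = 8. Since P = £67 ≥ min AVC, the firm produces.
MC = 202 - 96Q + 9Q^2. Setting P = MC and taking the root on the rising branch gives Q* = 9.
TR = 67·9 = 603. TC = 584 + 117 = 701. Profit = 603 − 701 = -£98.
Shutting down would mean losing the fixed cost of £584, so operating at a loss of £98 is better by £486.

Profit = -£98 at Q = 9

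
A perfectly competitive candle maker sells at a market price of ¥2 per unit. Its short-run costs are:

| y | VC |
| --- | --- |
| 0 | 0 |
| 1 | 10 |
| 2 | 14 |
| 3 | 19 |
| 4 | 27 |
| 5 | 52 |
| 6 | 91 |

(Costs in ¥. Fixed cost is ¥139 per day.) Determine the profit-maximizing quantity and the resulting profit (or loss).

Compute π = P·y − TC at each output: y=0: -139; y=1: -147; y=2: -149; y=3: -152; y=4: -158; y=5: -181; y=6: -218.
Profit is highest at y = 0. Equivalently, the lowest AVC in the table is 19/3 ≈ ¥6.33 at y = 3, and P = ¥2 falls below it — price never covers variable cost, so the firm shuts down and loses only its fixed cost.

y = 0 (shut down); profit = -¥139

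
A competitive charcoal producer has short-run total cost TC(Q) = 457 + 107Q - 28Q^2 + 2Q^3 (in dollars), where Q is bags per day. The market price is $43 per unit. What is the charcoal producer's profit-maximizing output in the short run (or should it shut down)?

Produce at Q = 8

Strip out fixed cost: VC = 107Q - 28Q^2 + 2Q^3. Then AVC = 107 - 28Q + 2Q^2 and MC = 107 - 56Q + 6Q^2.
AVC is minimized where dAVC/dQ = -28 + 4Q = 0, at Q = 7; min AVC = 107 - 28·7 + 2·7^2 = $9.
P = $43 exceeds min AVC = $9, so the firm stays open.
Solving P = MC: 64 - 56Q + 6Q^2 = 0 ⇒ Q = 4/3 or 8. On the upward-sloping branch, Q* = 8.
Check: AVC at Q = 8 is $11 ≤ P, so revenue covers variable cost.
Profit = P·Q − TC = 43·8 − 545 = -$201, a loss, but smaller than the $457 fixed cost the firm would lose by shutting down.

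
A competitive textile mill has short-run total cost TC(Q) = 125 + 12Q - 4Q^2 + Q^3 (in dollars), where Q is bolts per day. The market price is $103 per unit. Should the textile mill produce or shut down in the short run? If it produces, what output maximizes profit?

Produce at Q = 7

Strip out fixed cost: VC = 12Q - 4Q^2 + Q^3. Then AVC = 12 - 4Q + Q^2 and MC = 12 - 8Q + 3Q^2.
The AVC parabola has its vertex at Q = 4/2 = 2, where AVC = 12 - 4·2 + 2^2 = $8.
Because $103 ≥ $8, revenue can cover variable cost; the firm operates.
P = MC gives -91 - 8Q + 3Q^2 = 0, with roots -13/3 and 7. Take the larger (rising MC): Q* = 7.
Check: AVC at Q = 7 is $33 ≤ P, so revenue covers variable cost.
Profit = P·Q − TC = 103·7 − 356 = $365.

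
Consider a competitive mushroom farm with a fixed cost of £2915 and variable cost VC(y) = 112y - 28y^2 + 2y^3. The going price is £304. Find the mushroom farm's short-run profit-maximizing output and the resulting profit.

Profit = -£35 at y = 12

AVC = 112 - 28y + 2y^2 has its minimum £14 at y = 7; price £304 clears that bar, so the firm operates.
MC = 112 - 56y + 6y^2. Setting P = MC and taking the root on the rising branch gives y* = 12.
TR = 304·12 = 3648. TC = 2915 + 768 = 3683. Profit = 3648 − 3683 = -£35.
That loss of £35 beats the £2915 the firm would lose by shutting down; producing recovers £2880 of fixed cost.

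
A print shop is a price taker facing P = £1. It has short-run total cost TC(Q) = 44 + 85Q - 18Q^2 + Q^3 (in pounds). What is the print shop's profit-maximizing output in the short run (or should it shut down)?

Shut down

Variable cost is VC = 85Q - 18Q^2 + Q^3, so AVC = VC/Q = 85 - 18Q + Q^2 and MC = dTC/dQ = 85 - 36Q + 3Q^2.
AVC is minimized where dAVC/dQ = -18 + 2Q = 0, at Q = 9; min AVC = 85 - 18·9 + 9^2 = £4.
Since P = £1 < min AVC = £4, price fails to cover variable cost at any output.
Best response: produce nothing and absorb the £44 fixed cost.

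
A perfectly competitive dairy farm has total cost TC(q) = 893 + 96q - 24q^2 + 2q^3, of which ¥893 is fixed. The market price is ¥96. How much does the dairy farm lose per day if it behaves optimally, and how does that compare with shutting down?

Profit = -¥381 at q = 8

AVC = 96 - 24q + 2q^2; min AVC = ¥24 at q = 6. Since P = ¥96 ≥ min AVC, the firm produces.
With MC = 96 - 48q + 6q^2, P = MC on the upward-sloping part at q* = 8.
TR = 96·8 = 768. TC = 893 + 256 = 1149. Profit = 768 − 1149 = -¥381.
Shutting down would mean losing the fixed cost of ¥893, so operating at a loss of ¥381 is better by ¥512.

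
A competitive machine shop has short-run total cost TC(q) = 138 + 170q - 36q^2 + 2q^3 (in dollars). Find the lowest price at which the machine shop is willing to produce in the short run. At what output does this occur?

The firm shuts down when price falls below the minimum of average variable cost. AVC = VC/q = 170 - 36q + 2q^2.
At the minimum of AVC, MC = AVC. MC = 170 - 72q + 6q^2; setting MC = AVC gives 4q^2 - 36q = 0, so q = 9. min AVC = 8.
The firm shuts down for any P below $8.

$8 per unit, at q = 9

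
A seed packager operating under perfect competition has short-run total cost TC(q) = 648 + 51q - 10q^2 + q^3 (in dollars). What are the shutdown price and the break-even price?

Shutdown price = $26; break-even price = $114

Shutdown price = min AVC. AVC = 51 - 10q + q^2, with vertex at q = 5 and minimum $26.
ATC = 648/q + 51 - 10q + q^2. Setting dATC/dq = −648/q^2 − 10 + 2q = 0 gives q = 9 (since 2·9^3 − 10·9^2 = 648).
min ATC = 648/9 + 51 − 10·9 + 9^2 = $114. That is the break-even price.
Between these two prices the firm operates at a loss; above $114 it earns a profit.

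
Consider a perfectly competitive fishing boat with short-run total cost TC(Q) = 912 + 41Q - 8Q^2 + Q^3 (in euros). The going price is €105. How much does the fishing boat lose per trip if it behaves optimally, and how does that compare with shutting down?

AVC = 41 - 8Q + Q^2 has its minimum €25 at Q = 4; price €105 clears that bar, so the firm operates.
MC = 41 - 16Q + 3Q^2. Setting P = MC and taking the root on the rising branch gives Q* = 8.
TR = 105·8 = 840. TC = 912 + 328 = 1240. Profit = 840 − 1240 = -€400.
That loss of €400 beats the €912 the firm would lose by shutting down; producing recovers €512 of fixed cost.

Profit = -€400 at Q = 8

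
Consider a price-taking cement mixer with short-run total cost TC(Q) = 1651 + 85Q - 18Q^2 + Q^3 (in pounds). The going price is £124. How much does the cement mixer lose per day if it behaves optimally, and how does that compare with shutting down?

AVC = 85 - 18Q + Q^2 has its minimum £4 at Q = 9; price £124 clears that bar, so the firm operates.
With MC = 85 - 36Q + 3Q^2, P = MC on the upward-sloping part at Q* = 13.
TR = 124·13 = 1612. TC = 1651 + 260 = 1911. Profit = 1612 − 1911 = -£299.
That loss of £299 beats the £1651 the firm would lose by shutting down; producing recovers £1352 of fixed cost.

Profit = -£299 at Q = 13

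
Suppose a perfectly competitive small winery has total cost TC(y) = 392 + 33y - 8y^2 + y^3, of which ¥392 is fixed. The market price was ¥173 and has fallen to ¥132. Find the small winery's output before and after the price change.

AVC = 33 - 8y + y^2, minimized at y = 4 where min AVC = ¥17. MC = 33 - 16y + 3y^2.
At P = ¥173 ≥ min AVC, set P = MC on the rising branch: y = 10.
At P = ¥132 ≥ min AVC, set P = MC: y = 9. The firm stays open but cuts output.

Output falls from 10 to 9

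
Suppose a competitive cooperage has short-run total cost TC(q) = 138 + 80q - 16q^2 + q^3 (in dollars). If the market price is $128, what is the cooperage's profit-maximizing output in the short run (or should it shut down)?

From TC, MC = TC'(q) = 80 - 32q + 3q^2 and AVC = VC/q = 80 - 16q + q^2.
AVC is minimized where dAVC/dq = -16 + 2q = 0, at q = 8; min AVC = 80 - 16·8 + 8^2 = $16.
Since P = $128 ≥ min AVC = $16, price covers variable cost and the firm should produce.
P = MC gives -48 - 32q + 3q^2 = 0, with roots -4/3 and 12. Take the larger (rising MC): q* = 12.
Check: AVC at q = 12 is $32 ≤ P, so revenue covers variable cost.
Profit = P·q − TC = 128·12 − 522 = $1014.

Produce at q = 12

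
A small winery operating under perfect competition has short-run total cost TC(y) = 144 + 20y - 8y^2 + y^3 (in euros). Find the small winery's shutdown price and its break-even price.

AVC = 20 - 8y + y^2; minimized at y = 4, giving min AVC = €4. That is the shutdown price.
ATC = 144/y + 20 - 8y + y^2. Setting dATC/dy = −144/y^2 − 8 + 2y = 0 gives y = 6 (since 2·6^3 − 8·6^2 = 144).
min ATC = 144/6 + 20 − 8·6 + 6^2 = €32. That is the break-even price.
For €4 ≤ P < €32 the firm produces at a loss; below €4 it shuts down.

Shutdown price = €4; break-even price = €32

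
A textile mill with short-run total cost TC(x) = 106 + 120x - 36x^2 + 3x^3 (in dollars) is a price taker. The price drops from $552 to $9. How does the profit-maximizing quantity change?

MC = 120 - 72x + 9x^2; the shutdown threshold is min AVC = $12 (at x = 6).
With P = $552 above the shutdown price, P = MC gives x = 12.
At P = $9 < min AVC = $12, price no longer covers variable cost at any output, so the firm shuts down: x = 0.

Output falls from 12 to 0 (the firm shuts down)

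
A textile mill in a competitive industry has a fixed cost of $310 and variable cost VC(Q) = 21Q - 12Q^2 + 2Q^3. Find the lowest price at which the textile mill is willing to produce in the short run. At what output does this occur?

The firm shuts down when price falls below the minimum of average variable cost. AVC = VC/Q = 21 - 12Q + 2Q^2.
At the minimum of AVC, MC = AVC. MC = 21 - 24Q + 6Q^2; setting MC = AVC gives 4Q^2 - 12Q = 0, so Q = 3. min AVC = 3.
For P < $3 the firm produces nothing.

$3 per unit, at Q = 3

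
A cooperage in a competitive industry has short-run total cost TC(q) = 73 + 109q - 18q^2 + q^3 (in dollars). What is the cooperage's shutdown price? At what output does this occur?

$28 per unit, at q = 9

The firm shuts down when price falls below the minimum of average variable cost. AVC = VC/q = 109 - 18q + q^2.
dAVC/dq = -18 + 2q = 0 gives q = 9. min AVC = 109 - 18·9 + 9^2 = 28.
So the shutdown price is $28.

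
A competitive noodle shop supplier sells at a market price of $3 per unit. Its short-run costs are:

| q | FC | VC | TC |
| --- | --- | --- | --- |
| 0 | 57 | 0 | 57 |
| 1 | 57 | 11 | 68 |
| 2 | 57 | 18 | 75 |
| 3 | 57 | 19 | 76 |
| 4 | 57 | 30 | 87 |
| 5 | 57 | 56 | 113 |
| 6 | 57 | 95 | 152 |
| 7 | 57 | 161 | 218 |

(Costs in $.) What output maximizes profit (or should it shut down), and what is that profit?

q = 0 (shut down); profit = -$57

Profit at each row (π = 3q − TC): q=0: -57; q=1: -65; q=2: -69; q=3: -67; q=4: -75; q=5: -98; q=6: -134; q=7: -197.
Profit is highest at q = 0. Equivalently, the lowest AVC in the table is 19/3 ≈ $6.33 at q = 3, and P = $3 falls below it — price never covers variable cost, so the firm shuts down and loses only its fixed cost.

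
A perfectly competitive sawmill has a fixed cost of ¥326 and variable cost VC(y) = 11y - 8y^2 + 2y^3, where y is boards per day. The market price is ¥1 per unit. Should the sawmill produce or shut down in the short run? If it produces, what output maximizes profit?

Shut down

Strip out fixed cost: VC = 11y - 8y^2 + 2y^3. Then AVC = 11 - 8y + 2y^2 and MC = 11 - 16y + 6y^2.
The AVC parabola has its vertex at y = 8/4 = 2, where AVC = 11 - 8·2 + 2·2^2 = ¥3.
With P < min AVC (¥1 < ¥3), every unit sold adds to the loss.
Best response: produce nothing and absorb the ¥326 fixed cost.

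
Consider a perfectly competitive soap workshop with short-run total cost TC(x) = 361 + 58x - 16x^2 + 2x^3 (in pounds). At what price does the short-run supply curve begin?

The firm shuts down when price falls below the minimum of average variable cost. AVC = VC/x = 58 - 16x + 2x^2.
dAVC/dx = -16 + 4x = 0 gives x = 4. min AVC = 58 - 16·4 + 2·4^2 = 26.
So the shutdown price is £26.

£26 per unit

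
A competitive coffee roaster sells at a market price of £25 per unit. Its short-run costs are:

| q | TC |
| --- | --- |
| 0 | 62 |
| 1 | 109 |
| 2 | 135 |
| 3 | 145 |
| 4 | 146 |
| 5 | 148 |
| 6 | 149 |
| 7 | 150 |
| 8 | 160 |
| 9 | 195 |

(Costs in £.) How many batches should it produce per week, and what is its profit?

Compute π = P·q − TC at each output: q=0: -62; q=1: -84; q=2: -85; q=3: -70; q=4: -46; q=5: -23; q=6: 1; q=7: 25; q=8: 40; q=9: 30.
Profit is maximized at q = 8. AVC there is 98/8 = £12.25 ≤ P, so producing beats shutting down (which would give -£62).

q = 8; profit = £40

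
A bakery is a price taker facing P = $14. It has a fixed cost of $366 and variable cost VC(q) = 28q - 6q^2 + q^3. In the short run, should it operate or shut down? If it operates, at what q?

Strip out fixed cost: VC = 28q - 6q^2 + q^3. Then AVC = 28 - 6q + q^2 and MC = 28 - 12q + 3q^2.
AVC hits its minimum where MC = AVC, at q = 3, giving min AVC = 28 - 6·3 + 3^2 = $19.
Since P = $14 < min AVC = $19, price fails to cover variable cost at any output.
Shutting down limits the loss to fixed cost, $366.

Shut down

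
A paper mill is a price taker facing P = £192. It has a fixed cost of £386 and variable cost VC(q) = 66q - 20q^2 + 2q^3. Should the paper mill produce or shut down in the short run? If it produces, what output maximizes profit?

Strip out fixed cost: VC = 66q - 20q^2 + 2q^3. Then AVC = 66 - 20q + 2q^2 and MC = 66 - 40q + 6q^2.
AVC hits its minimum where MC = AVC, at q = 5, giving min AVC = 66 - 20·5 + 2·5^2 = £16.
Since P = £192 ≥ min AVC = £16, price covers variable cost and the firm should produce.
P = MC gives -126 - 40q + 6q^2 = 0, with roots -7/3 and 9. Take the larger (rising MC): q* = 9.
Check: AVC at q = 9 is £48 ≤ P, so revenue covers variable cost.
Profit = P·q − TC = 192·9 − 818 = £910.

Produce at q = 9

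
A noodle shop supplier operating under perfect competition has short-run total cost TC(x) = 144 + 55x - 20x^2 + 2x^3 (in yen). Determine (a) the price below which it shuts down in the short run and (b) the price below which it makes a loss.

Shutdown price = min AVC. AVC = 55 - 20x + 2x^2, with vertex at x = 5 and minimum ¥5.
ATC = 144/x + 55 - 20x + 2x^2. Setting dATC/dx = −144/x^2 − 20 + 4x = 0 gives x = 6 (since 4·6^3 − 20·6^2 = 144).
min ATC = 144/6 + 55 − 20·6 + 2·6^2 = ¥31. That is the break-even price.
For ¥5 ≤ P < ¥31 the firm produces at a loss; below ¥5 it shuts down.

Shutdown price = ¥5; break-even price = ¥31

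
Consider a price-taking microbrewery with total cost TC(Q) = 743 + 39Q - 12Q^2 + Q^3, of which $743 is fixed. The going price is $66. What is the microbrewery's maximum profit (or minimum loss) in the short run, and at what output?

AVC = 39 - 12Q + Q^2; min AVC = $3 at Q = 6. Since P = $66 ≥ min AVC, the firm produces.
MC = 39 - 24Q + 3Q^2. Setting P = MC and taking the root on the rising branch gives Q* = 9.
TR = 66·9 = 594. TC = 743 + 108 = 851. Profit = 594 − 851 = -$257.
Shutting down would mean losing the fixed cost of $743, so operating at a loss of $257 is better by $486.

Profit = -$257 at Q = 9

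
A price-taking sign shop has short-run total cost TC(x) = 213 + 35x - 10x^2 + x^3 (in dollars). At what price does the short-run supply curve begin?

The firm shuts down when price falls below the minimum of average variable cost. AVC = VC/x = 35 - 10x + x^2.
dAVC/dx = -10 + 2x = 0 gives x = 5. min AVC = 35 - 10·5 + 5^2 = 10.
So the shutdown price is $10.

$10 per unit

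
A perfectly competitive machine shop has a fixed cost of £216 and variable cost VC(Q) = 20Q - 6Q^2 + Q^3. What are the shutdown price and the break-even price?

AVC = 20 - 6Q + Q^2; minimized at Q = 3, giving min AVC = £11. That is the shutdown price.
ATC = 216/Q + 20 - 6Q + Q^2. Setting dATC/dQ = −216/Q^2 − 6 + 2Q = 0 gives Q = 6 (since 2·6^3 − 6·6^2 = 216).
min ATC = 216/6 + 20 − 6·6 + 6^2 = £56. That is the break-even price.
For £11 ≤ P < £56 the firm produces at a loss; below £11 it shuts down.

Shutdown price = £11; break-even price = £56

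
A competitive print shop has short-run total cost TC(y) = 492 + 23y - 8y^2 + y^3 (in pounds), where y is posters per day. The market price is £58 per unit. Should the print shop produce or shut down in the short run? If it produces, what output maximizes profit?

Produce at y = 7

From TC, MC = TC'(y) = 23 - 16y + 3y^2 and AVC = VC/y = 23 - 8y + y^2.
AVC is minimized where dAVC/dy = -8 + 2y = 0, at y = 4; min AVC = 23 - 8·4 + 4^2 = £7.
Because £58 ≥ £7, revenue can cover variable cost; the firm operates.
Solving P = MC: -35 - 16y + 3y^2 = 0 ⇒ y = -5/3 or 7. On the upward-sloping branch, y* = 7.
Check: AVC at y = 7 is £16 ≤ P, so revenue covers variable cost.
Profit = P·y − TC = 58·7 − 604 = -£198, a loss, but smaller than the £492 fixed cost the firm would lose by shutting down.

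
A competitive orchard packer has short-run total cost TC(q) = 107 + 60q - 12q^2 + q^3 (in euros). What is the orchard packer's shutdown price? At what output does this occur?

Short-run supply begins at min AVC. From VC = 60q - 12q^2 + q^3, AVC = 60 - 12q + q^2.
dAVC/dq = -12 + 2q = 0 gives q = 6. min AVC = 60 - 12·6 + 6^2 = 24.
The firm shuts down for any P below €24.

€24 per unit, at q = 6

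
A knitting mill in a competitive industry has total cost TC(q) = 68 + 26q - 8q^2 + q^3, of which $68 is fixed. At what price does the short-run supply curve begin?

$10 per unit

The firm shuts down when price falls below the minimum of average variable cost. AVC = VC/q = 26 - 8q + q^2.
dAVC/dq = -8 + 2q = 0 gives q = 4. min AVC = 26 - 8·4 + 4^2 = 10.
For P < $10 the firm produces nothing.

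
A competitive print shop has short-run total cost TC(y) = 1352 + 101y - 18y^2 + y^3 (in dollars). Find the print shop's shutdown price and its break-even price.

Shutdown price = $20; break-even price = $140

Shutdown price = min AVC. AVC = 101 - 18y + y^2, with vertex at y = 9 and minimum $20.
ATC = 1352/y + 101 - 18y + y^2. Setting dATC/dy = −1352/y^2 − 18 + 2y = 0 gives y = 13 (since 2·13^3 − 18·13^2 = 1352).
min ATC = 1352/13 + 101 − 18·13 + 13^2 = $140. That is the break-even price.
For $20 ≤ P < $140 the firm produces at a loss; below $20 it shuts down.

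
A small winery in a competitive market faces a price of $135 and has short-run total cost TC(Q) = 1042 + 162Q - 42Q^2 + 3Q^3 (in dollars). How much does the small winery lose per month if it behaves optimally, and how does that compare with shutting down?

AVC = 162 - 42Q + 3Q^2; min AVC = $15 at Q = 7. Since P = $135 ≥ min AVC, the firm produces.
With MC = 162 - 84Q + 9Q^2, P = MC on the upward-sloping part at Q* = 9.
TR = 135·9 = 1215. TC = 1042 + 243 = 1285. Profit = 1215 − 1285 = -$70.
That loss of $70 beats the $1042 the firm would lose by shutting down; producing recovers $972 of fixed cost.

Profit = -$70 at Q = 9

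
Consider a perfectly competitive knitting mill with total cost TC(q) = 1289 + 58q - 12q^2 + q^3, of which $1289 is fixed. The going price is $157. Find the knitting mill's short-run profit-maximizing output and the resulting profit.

AVC = 58 - 12q + q^2; min AVC = $22 at q = 6. Since P = $157 ≥ min AVC, the firm produces.
With MC = 58 - 24q + 3q^2, P = MC on the upward-sloping part at q* = 11.
TR = 157·11 = 1727. TC = 1289 + 517 = 1806. Profit = 1727 − 1806 = -$79.
That loss of $79 beats the $1289 the firm would lose by shutting down; producing recovers $1210 of fixed cost.

Profit = -$79 at q = 11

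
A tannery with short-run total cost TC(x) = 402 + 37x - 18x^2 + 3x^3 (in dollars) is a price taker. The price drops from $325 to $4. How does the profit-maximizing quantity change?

MC = 37 - 36x + 9x^2; the shutdown threshold is min AVC = $10 (at x = 3).
At P = $325 ≥ min AVC, set P = MC on the rising branch: x = 8.
At P = $4 < min AVC = $10, price no longer covers variable cost at any output, so the firm shuts down: x = 0.

Output falls from 8 to 0 (the firm shuts down)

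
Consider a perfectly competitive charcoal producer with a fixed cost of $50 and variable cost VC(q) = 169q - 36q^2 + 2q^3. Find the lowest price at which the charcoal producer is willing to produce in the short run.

The shutdown price is the minimum of AVC. VC = 169q - 36q^2 + 2q^3, so AVC = 169 - 36q + 2q^2.
At the minimum of AVC, MC = AVC. MC = 169 - 72q + 6q^2; setting MC = AVC gives 4q^2 - 36q = 0, so q = 9. min AVC = 7.
So the shutdown price is $7.

$7 per unit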